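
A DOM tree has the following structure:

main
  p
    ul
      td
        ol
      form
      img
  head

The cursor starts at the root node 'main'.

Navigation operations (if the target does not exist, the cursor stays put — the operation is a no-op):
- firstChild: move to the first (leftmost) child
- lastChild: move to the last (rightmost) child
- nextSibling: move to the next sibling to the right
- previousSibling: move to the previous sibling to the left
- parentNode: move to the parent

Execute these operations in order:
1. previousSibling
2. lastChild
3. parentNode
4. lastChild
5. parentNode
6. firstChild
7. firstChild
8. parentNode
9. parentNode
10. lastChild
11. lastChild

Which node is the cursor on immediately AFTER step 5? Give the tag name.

Answer: main

Derivation:
After 1 (previousSibling): main (no-op, stayed)
After 2 (lastChild): head
After 3 (parentNode): main
After 4 (lastChild): head
After 5 (parentNode): main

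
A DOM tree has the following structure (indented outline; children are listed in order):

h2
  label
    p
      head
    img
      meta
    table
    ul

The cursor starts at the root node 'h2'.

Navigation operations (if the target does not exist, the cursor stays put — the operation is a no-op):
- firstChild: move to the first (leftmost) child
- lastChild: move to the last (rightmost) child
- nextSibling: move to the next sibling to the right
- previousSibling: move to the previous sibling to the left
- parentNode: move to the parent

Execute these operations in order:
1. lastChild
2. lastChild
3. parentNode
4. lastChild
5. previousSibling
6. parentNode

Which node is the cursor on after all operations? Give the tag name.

Answer: label

Derivation:
After 1 (lastChild): label
After 2 (lastChild): ul
After 3 (parentNode): label
After 4 (lastChild): ul
After 5 (previousSibling): table
After 6 (parentNode): label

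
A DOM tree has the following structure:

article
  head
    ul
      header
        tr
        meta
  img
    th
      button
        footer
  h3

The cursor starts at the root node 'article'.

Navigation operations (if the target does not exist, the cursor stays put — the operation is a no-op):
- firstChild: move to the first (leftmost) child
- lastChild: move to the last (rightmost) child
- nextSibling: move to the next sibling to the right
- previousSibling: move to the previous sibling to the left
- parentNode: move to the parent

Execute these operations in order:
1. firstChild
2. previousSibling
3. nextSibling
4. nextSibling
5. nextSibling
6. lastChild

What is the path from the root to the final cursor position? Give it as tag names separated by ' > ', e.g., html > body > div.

After 1 (firstChild): head
After 2 (previousSibling): head (no-op, stayed)
After 3 (nextSibling): img
After 4 (nextSibling): h3
After 5 (nextSibling): h3 (no-op, stayed)
After 6 (lastChild): h3 (no-op, stayed)

Answer: article > h3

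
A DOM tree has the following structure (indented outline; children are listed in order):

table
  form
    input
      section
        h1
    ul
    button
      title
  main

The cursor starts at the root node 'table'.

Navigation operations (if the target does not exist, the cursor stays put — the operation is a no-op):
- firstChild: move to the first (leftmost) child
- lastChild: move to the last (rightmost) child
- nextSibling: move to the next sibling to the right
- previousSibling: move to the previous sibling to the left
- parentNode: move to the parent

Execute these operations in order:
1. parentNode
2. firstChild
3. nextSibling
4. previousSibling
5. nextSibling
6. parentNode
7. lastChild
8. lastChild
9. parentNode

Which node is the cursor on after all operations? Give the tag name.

After 1 (parentNode): table (no-op, stayed)
After 2 (firstChild): form
After 3 (nextSibling): main
After 4 (previousSibling): form
After 5 (nextSibling): main
After 6 (parentNode): table
After 7 (lastChild): main
After 8 (lastChild): main (no-op, stayed)
After 9 (parentNode): table

Answer: table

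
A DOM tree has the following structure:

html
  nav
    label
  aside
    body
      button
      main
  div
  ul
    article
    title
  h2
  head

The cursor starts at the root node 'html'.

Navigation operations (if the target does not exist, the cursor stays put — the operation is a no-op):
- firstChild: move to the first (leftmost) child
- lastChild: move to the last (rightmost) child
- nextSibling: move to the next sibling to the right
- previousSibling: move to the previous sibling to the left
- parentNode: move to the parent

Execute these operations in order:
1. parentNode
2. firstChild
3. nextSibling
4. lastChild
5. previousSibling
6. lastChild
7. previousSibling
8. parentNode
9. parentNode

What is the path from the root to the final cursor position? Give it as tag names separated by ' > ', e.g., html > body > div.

Answer: html > aside

Derivation:
After 1 (parentNode): html (no-op, stayed)
After 2 (firstChild): nav
After 3 (nextSibling): aside
After 4 (lastChild): body
After 5 (previousSibling): body (no-op, stayed)
After 6 (lastChild): main
After 7 (previousSibling): button
After 8 (parentNode): body
After 9 (parentNode): aside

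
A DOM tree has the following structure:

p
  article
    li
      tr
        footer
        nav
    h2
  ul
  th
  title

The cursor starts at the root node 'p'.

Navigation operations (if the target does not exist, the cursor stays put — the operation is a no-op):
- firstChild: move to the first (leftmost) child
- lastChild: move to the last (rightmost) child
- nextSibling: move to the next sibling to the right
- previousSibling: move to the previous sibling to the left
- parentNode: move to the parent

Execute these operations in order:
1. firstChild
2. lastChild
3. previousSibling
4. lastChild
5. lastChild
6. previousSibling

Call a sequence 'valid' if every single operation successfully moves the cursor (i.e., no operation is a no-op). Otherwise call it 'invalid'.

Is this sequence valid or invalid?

After 1 (firstChild): article
After 2 (lastChild): h2
After 3 (previousSibling): li
After 4 (lastChild): tr
After 5 (lastChild): nav
After 6 (previousSibling): footer

Answer: valid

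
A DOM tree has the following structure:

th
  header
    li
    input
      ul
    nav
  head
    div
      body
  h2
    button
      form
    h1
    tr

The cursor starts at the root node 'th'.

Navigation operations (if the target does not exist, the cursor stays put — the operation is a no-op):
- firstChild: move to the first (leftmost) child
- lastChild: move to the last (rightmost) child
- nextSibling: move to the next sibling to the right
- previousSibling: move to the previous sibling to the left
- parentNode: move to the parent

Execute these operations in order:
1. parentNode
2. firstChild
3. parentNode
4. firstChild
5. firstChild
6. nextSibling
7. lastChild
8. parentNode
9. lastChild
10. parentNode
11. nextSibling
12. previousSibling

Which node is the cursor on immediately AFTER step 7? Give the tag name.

Answer: ul

Derivation:
After 1 (parentNode): th (no-op, stayed)
After 2 (firstChild): header
After 3 (parentNode): th
After 4 (firstChild): header
After 5 (firstChild): li
After 6 (nextSibling): input
After 7 (lastChild): ul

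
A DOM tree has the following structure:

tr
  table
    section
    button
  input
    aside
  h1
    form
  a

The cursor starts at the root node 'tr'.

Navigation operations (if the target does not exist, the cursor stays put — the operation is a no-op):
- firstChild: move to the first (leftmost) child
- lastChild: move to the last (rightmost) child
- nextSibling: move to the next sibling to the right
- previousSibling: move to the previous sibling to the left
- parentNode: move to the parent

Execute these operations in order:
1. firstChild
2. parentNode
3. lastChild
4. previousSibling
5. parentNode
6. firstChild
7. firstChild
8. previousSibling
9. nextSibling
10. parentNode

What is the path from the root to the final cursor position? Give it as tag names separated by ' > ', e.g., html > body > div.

After 1 (firstChild): table
After 2 (parentNode): tr
After 3 (lastChild): a
After 4 (previousSibling): h1
After 5 (parentNode): tr
After 6 (firstChild): table
After 7 (firstChild): section
After 8 (previousSibling): section (no-op, stayed)
After 9 (nextSibling): button
After 10 (parentNode): table

Answer: tr > table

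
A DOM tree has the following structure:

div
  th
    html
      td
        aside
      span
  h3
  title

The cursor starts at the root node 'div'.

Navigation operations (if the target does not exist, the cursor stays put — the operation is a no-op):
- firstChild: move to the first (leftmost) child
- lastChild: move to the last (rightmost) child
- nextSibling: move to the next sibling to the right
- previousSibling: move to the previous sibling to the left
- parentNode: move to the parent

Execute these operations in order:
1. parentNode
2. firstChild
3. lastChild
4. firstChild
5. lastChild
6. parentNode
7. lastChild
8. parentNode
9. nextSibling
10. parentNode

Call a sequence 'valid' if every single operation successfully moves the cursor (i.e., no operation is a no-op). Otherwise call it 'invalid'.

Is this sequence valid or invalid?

Answer: invalid

Derivation:
After 1 (parentNode): div (no-op, stayed)
After 2 (firstChild): th
After 3 (lastChild): html
After 4 (firstChild): td
After 5 (lastChild): aside
After 6 (parentNode): td
After 7 (lastChild): aside
After 8 (parentNode): td
After 9 (nextSibling): span
After 10 (parentNode): html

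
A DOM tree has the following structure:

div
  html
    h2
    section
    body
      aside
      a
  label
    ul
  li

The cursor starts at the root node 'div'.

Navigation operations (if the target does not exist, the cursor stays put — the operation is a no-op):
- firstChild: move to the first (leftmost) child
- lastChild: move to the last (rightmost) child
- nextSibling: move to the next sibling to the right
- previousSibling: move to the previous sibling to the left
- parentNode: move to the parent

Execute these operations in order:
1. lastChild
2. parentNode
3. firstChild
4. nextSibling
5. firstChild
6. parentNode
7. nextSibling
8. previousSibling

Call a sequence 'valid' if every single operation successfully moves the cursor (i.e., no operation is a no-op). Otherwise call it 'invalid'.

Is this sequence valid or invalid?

After 1 (lastChild): li
After 2 (parentNode): div
After 3 (firstChild): html
After 4 (nextSibling): label
After 5 (firstChild): ul
After 6 (parentNode): label
After 7 (nextSibling): li
After 8 (previousSibling): label

Answer: valid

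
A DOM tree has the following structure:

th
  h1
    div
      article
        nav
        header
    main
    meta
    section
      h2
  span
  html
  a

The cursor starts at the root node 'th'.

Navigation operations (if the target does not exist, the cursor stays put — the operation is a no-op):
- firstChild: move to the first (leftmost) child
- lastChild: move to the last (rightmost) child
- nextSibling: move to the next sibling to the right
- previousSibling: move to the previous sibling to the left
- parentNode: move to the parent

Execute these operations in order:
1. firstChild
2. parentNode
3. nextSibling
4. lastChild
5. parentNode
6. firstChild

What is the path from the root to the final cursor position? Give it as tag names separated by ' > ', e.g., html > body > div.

After 1 (firstChild): h1
After 2 (parentNode): th
After 3 (nextSibling): th (no-op, stayed)
After 4 (lastChild): a
After 5 (parentNode): th
After 6 (firstChild): h1

Answer: th > h1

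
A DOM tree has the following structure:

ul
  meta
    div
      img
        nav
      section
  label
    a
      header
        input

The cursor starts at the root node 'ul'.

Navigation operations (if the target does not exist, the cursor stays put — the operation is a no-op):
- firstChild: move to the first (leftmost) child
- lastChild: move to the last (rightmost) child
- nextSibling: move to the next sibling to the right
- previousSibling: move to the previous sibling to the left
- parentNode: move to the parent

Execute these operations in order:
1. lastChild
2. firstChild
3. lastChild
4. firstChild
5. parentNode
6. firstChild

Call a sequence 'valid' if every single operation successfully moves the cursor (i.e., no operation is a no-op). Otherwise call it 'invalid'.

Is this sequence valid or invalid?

After 1 (lastChild): label
After 2 (firstChild): a
After 3 (lastChild): header
After 4 (firstChild): input
After 5 (parentNode): header
After 6 (firstChild): input

Answer: valid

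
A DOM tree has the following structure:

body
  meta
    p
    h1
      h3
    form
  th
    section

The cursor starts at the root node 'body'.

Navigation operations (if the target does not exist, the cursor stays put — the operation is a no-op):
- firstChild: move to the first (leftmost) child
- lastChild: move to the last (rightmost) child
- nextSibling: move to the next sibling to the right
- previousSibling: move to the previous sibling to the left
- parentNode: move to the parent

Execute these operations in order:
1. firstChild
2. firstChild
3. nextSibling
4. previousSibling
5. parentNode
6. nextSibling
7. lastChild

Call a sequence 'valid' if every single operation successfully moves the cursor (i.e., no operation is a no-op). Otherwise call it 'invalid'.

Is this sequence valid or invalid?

After 1 (firstChild): meta
After 2 (firstChild): p
After 3 (nextSibling): h1
After 4 (previousSibling): p
After 5 (parentNode): meta
After 6 (nextSibling): th
After 7 (lastChild): section

Answer: valid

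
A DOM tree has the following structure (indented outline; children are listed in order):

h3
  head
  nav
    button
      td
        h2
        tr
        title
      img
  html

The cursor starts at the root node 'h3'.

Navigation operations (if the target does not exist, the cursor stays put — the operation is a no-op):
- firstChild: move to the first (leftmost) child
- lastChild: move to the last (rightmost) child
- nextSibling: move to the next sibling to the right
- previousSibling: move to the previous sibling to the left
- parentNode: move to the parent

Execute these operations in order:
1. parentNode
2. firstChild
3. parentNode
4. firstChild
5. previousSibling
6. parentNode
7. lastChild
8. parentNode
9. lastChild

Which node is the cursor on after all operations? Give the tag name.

Answer: html

Derivation:
After 1 (parentNode): h3 (no-op, stayed)
After 2 (firstChild): head
After 3 (parentNode): h3
After 4 (firstChild): head
After 5 (previousSibling): head (no-op, stayed)
After 6 (parentNode): h3
After 7 (lastChild): html
After 8 (parentNode): h3
After 9 (lastChild): html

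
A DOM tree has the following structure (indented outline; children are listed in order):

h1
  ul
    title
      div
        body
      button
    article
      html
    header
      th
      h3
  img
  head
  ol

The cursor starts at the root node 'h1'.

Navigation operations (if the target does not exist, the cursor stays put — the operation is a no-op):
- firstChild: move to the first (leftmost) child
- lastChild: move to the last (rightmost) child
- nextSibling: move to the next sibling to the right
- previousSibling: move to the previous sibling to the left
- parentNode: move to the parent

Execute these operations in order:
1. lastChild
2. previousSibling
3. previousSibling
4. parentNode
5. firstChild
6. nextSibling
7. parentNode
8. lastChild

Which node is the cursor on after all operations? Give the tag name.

After 1 (lastChild): ol
After 2 (previousSibling): head
After 3 (previousSibling): img
After 4 (parentNode): h1
After 5 (firstChild): ul
After 6 (nextSibling): img
After 7 (parentNode): h1
After 8 (lastChild): ol

Answer: ol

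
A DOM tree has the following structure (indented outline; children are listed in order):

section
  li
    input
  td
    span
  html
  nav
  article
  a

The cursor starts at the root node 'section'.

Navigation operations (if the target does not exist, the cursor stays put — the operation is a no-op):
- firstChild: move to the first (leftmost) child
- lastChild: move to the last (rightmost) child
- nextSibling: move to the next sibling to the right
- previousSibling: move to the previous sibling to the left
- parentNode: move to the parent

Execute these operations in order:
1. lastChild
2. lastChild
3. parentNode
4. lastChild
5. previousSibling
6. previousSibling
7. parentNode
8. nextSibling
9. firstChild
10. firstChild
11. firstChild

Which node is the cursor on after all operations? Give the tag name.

After 1 (lastChild): a
After 2 (lastChild): a (no-op, stayed)
After 3 (parentNode): section
After 4 (lastChild): a
After 5 (previousSibling): article
After 6 (previousSibling): nav
After 7 (parentNode): section
After 8 (nextSibling): section (no-op, stayed)
After 9 (firstChild): li
After 10 (firstChild): input
After 11 (firstChild): input (no-op, stayed)

Answer: input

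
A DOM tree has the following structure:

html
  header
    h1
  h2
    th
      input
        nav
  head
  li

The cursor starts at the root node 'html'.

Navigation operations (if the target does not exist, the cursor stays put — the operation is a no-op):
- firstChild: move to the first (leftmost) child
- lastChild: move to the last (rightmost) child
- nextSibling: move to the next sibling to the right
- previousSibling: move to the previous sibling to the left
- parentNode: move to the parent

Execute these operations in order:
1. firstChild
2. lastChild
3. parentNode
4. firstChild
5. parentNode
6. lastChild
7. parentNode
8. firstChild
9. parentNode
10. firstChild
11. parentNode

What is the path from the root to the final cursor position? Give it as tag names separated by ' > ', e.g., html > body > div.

After 1 (firstChild): header
After 2 (lastChild): h1
After 3 (parentNode): header
After 4 (firstChild): h1
After 5 (parentNode): header
After 6 (lastChild): h1
After 7 (parentNode): header
After 8 (firstChild): h1
After 9 (parentNode): header
After 10 (firstChild): h1
After 11 (parentNode): header

Answer: html > header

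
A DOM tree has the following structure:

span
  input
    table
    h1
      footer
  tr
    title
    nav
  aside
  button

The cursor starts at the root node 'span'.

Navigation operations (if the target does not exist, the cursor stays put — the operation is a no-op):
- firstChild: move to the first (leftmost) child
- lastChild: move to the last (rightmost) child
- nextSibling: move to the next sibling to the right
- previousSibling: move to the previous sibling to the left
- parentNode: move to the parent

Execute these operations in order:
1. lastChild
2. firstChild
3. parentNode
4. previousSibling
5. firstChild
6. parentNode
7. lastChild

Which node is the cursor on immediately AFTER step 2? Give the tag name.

After 1 (lastChild): button
After 2 (firstChild): button (no-op, stayed)

Answer: button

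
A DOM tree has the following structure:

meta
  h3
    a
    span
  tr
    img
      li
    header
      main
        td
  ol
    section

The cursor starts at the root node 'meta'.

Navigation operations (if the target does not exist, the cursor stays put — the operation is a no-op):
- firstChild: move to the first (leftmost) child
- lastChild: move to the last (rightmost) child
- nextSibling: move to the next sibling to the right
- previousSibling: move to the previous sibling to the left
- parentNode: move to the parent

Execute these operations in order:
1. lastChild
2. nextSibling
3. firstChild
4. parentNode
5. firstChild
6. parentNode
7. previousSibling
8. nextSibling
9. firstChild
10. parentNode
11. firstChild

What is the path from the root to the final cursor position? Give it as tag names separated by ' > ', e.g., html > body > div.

After 1 (lastChild): ol
After 2 (nextSibling): ol (no-op, stayed)
After 3 (firstChild): section
After 4 (parentNode): ol
After 5 (firstChild): section
After 6 (parentNode): ol
After 7 (previousSibling): tr
After 8 (nextSibling): ol
After 9 (firstChild): section
After 10 (parentNode): ol
After 11 (firstChild): section

Answer: meta > ol > section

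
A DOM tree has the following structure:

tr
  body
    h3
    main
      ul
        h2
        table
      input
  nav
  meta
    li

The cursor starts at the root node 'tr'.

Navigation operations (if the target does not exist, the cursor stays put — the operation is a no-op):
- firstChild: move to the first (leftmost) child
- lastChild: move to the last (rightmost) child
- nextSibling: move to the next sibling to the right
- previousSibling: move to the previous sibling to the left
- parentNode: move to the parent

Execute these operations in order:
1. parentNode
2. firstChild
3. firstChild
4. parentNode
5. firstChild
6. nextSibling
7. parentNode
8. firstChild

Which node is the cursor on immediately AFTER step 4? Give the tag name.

Answer: body

Derivation:
After 1 (parentNode): tr (no-op, stayed)
After 2 (firstChild): body
After 3 (firstChild): h3
After 4 (parentNode): body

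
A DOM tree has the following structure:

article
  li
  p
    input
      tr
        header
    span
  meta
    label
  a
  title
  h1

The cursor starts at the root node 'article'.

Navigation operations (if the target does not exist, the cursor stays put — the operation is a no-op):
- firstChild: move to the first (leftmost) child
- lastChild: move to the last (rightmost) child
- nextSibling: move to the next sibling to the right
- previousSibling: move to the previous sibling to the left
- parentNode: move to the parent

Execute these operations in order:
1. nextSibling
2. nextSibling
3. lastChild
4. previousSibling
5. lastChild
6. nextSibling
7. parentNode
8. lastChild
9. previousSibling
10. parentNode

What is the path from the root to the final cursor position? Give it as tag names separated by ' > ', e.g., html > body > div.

Answer: article

Derivation:
After 1 (nextSibling): article (no-op, stayed)
After 2 (nextSibling): article (no-op, stayed)
After 3 (lastChild): h1
After 4 (previousSibling): title
After 5 (lastChild): title (no-op, stayed)
After 6 (nextSibling): h1
After 7 (parentNode): article
After 8 (lastChild): h1
After 9 (previousSibling): title
After 10 (parentNode): article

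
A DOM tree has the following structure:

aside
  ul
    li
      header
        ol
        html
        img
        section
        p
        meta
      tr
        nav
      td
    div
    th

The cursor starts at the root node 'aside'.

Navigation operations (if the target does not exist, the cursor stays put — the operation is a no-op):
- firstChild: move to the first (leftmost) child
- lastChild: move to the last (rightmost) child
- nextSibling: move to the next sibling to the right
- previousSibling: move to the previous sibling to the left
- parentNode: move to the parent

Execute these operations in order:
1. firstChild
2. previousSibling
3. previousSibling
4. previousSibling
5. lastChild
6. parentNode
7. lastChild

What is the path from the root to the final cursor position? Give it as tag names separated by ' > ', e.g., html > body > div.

Answer: aside > ul > th

Derivation:
After 1 (firstChild): ul
After 2 (previousSibling): ul (no-op, stayed)
After 3 (previousSibling): ul (no-op, stayed)
After 4 (previousSibling): ul (no-op, stayed)
After 5 (lastChild): th
After 6 (parentNode): ul
After 7 (lastChild): th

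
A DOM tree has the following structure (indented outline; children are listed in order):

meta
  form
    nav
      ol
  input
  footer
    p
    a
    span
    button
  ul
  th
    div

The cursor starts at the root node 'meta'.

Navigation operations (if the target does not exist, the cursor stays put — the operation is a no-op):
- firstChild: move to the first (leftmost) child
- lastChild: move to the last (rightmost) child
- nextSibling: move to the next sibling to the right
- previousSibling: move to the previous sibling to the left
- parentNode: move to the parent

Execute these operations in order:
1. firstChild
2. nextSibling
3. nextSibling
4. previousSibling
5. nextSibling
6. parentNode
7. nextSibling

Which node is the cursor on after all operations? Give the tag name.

Answer: meta

Derivation:
After 1 (firstChild): form
After 2 (nextSibling): input
After 3 (nextSibling): footer
After 4 (previousSibling): input
After 5 (nextSibling): footer
After 6 (parentNode): meta
After 7 (nextSibling): meta (no-op, stayed)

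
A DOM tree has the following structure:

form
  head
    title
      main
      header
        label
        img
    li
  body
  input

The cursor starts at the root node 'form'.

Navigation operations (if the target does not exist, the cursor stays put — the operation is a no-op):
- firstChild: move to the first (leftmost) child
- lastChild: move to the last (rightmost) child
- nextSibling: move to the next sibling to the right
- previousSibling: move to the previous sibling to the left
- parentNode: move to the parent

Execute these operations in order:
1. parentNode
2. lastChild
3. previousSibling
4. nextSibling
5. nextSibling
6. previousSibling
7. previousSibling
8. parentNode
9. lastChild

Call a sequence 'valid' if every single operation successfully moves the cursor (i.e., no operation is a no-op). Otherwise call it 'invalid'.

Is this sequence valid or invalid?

After 1 (parentNode): form (no-op, stayed)
After 2 (lastChild): input
After 3 (previousSibling): body
After 4 (nextSibling): input
After 5 (nextSibling): input (no-op, stayed)
After 6 (previousSibling): body
After 7 (previousSibling): head
After 8 (parentNode): form
After 9 (lastChild): input

Answer: invalid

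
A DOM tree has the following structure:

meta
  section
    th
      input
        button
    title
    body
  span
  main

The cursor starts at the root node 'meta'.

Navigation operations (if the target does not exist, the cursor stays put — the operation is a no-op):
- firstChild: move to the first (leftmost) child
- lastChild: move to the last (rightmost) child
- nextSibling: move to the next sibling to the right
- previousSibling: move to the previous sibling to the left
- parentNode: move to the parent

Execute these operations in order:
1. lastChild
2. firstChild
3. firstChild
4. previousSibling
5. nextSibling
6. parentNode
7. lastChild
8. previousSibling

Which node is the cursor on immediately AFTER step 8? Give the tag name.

After 1 (lastChild): main
After 2 (firstChild): main (no-op, stayed)
After 3 (firstChild): main (no-op, stayed)
After 4 (previousSibling): span
After 5 (nextSibling): main
After 6 (parentNode): meta
After 7 (lastChild): main
After 8 (previousSibling): span

Answer: span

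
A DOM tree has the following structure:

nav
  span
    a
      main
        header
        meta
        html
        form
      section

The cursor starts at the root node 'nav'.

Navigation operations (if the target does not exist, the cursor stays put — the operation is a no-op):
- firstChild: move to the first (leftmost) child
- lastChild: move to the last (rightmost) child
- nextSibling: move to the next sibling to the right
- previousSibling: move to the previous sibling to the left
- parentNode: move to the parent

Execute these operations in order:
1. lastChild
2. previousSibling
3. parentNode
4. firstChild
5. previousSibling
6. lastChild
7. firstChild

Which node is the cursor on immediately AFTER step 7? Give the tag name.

After 1 (lastChild): span
After 2 (previousSibling): span (no-op, stayed)
After 3 (parentNode): nav
After 4 (firstChild): span
After 5 (previousSibling): span (no-op, stayed)
After 6 (lastChild): a
After 7 (firstChild): main

Answer: main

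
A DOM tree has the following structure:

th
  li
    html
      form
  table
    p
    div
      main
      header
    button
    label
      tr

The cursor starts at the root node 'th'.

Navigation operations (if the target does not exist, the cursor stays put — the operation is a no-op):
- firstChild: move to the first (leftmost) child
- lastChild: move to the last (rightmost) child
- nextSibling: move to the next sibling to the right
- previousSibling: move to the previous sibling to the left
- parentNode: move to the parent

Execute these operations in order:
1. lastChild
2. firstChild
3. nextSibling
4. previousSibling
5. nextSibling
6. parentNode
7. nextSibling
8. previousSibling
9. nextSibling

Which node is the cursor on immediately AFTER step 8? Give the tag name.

Answer: li

Derivation:
After 1 (lastChild): table
After 2 (firstChild): p
After 3 (nextSibling): div
After 4 (previousSibling): p
After 5 (nextSibling): div
After 6 (parentNode): table
After 7 (nextSibling): table (no-op, stayed)
After 8 (previousSibling): li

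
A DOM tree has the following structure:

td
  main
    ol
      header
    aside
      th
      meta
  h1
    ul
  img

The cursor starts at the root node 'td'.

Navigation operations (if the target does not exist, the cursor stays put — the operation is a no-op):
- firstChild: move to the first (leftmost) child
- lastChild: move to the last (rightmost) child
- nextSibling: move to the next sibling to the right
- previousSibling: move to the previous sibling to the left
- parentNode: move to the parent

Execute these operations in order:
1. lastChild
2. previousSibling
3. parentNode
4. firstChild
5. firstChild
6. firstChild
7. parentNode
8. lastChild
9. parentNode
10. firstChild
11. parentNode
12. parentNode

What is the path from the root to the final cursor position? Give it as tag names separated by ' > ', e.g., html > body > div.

After 1 (lastChild): img
After 2 (previousSibling): h1
After 3 (parentNode): td
After 4 (firstChild): main
After 5 (firstChild): ol
After 6 (firstChild): header
After 7 (parentNode): ol
After 8 (lastChild): header
After 9 (parentNode): ol
After 10 (firstChild): header
After 11 (parentNode): ol
After 12 (parentNode): main

Answer: td > main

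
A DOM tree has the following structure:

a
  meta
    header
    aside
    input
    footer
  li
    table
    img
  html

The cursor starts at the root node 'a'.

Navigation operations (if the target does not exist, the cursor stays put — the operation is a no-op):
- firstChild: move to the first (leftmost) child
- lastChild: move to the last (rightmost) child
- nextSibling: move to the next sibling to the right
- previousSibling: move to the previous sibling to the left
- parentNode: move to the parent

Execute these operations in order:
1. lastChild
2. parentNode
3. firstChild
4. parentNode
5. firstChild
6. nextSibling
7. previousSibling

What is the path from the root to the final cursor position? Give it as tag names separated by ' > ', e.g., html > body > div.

After 1 (lastChild): html
After 2 (parentNode): a
After 3 (firstChild): meta
After 4 (parentNode): a
After 5 (firstChild): meta
After 6 (nextSibling): li
After 7 (previousSibling): meta

Answer: a > meta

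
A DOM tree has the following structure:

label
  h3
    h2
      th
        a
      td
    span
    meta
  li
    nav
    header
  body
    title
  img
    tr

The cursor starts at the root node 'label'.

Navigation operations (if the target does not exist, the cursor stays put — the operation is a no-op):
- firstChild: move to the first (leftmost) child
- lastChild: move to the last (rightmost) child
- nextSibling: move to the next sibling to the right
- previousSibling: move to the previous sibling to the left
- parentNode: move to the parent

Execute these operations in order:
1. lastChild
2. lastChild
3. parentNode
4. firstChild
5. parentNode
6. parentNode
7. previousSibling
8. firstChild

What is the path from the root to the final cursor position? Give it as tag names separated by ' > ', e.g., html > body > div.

After 1 (lastChild): img
After 2 (lastChild): tr
After 3 (parentNode): img
After 4 (firstChild): tr
After 5 (parentNode): img
After 6 (parentNode): label
After 7 (previousSibling): label (no-op, stayed)
After 8 (firstChild): h3

Answer: label > h3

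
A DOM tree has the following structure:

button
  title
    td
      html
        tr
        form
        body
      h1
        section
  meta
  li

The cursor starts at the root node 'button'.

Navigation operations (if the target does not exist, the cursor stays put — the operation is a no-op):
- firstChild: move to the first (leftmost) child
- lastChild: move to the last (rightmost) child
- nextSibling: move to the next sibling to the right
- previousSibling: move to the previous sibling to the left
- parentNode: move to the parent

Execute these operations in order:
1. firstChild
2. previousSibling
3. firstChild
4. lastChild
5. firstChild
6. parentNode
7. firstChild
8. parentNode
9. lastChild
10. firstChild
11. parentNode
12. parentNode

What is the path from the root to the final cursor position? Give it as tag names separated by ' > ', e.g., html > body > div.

After 1 (firstChild): title
After 2 (previousSibling): title (no-op, stayed)
After 3 (firstChild): td
After 4 (lastChild): h1
After 5 (firstChild): section
After 6 (parentNode): h1
After 7 (firstChild): section
After 8 (parentNode): h1
After 9 (lastChild): section
After 10 (firstChild): section (no-op, stayed)
After 11 (parentNode): h1
After 12 (parentNode): td

Answer: button > title > td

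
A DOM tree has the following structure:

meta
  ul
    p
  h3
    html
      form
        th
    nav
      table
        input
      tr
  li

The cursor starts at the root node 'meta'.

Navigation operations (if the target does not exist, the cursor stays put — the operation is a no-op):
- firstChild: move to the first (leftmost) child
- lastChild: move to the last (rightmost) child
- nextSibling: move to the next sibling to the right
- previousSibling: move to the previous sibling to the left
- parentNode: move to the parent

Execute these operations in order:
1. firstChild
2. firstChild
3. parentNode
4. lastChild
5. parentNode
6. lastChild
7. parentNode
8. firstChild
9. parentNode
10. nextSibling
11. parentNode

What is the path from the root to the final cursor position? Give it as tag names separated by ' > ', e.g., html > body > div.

Answer: meta

Derivation:
After 1 (firstChild): ul
After 2 (firstChild): p
After 3 (parentNode): ul
After 4 (lastChild): p
After 5 (parentNode): ul
After 6 (lastChild): p
After 7 (parentNode): ul
After 8 (firstChild): p
After 9 (parentNode): ul
After 10 (nextSibling): h3
After 11 (parentNode): meta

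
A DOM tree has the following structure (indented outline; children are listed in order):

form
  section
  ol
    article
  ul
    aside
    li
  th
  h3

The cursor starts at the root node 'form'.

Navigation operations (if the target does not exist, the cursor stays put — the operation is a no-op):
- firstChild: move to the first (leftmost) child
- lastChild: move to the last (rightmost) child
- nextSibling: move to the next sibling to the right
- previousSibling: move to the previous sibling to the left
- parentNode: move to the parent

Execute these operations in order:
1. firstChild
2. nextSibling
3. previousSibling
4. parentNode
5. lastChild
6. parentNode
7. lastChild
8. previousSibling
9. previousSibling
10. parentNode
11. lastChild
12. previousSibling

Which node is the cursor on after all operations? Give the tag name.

Answer: th

Derivation:
After 1 (firstChild): section
After 2 (nextSibling): ol
After 3 (previousSibling): section
After 4 (parentNode): form
After 5 (lastChild): h3
After 6 (parentNode): form
After 7 (lastChild): h3
After 8 (previousSibling): th
After 9 (previousSibling): ul
After 10 (parentNode): form
After 11 (lastChild): h3
After 12 (previousSibling): th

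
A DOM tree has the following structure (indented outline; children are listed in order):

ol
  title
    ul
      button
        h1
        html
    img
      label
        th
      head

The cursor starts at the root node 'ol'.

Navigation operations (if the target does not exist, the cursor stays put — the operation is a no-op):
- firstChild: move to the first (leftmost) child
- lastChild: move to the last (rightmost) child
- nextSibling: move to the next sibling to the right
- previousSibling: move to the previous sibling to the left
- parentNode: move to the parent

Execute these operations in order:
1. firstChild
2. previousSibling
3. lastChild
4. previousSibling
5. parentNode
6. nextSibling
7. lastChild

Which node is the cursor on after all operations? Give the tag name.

Answer: img

Derivation:
After 1 (firstChild): title
After 2 (previousSibling): title (no-op, stayed)
After 3 (lastChild): img
After 4 (previousSibling): ul
After 5 (parentNode): title
After 6 (nextSibling): title (no-op, stayed)
After 7 (lastChild): img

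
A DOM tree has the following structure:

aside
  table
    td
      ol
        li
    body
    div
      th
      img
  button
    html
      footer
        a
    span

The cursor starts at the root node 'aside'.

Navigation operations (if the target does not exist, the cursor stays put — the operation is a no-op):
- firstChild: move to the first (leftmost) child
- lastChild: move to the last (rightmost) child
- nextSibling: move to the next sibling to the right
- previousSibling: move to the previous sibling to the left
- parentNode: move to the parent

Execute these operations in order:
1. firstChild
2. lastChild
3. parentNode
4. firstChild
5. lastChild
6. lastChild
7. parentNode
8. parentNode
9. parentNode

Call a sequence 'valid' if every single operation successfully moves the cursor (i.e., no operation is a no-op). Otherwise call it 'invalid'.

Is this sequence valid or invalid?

Answer: valid

Derivation:
After 1 (firstChild): table
After 2 (lastChild): div
After 3 (parentNode): table
After 4 (firstChild): td
After 5 (lastChild): ol
After 6 (lastChild): li
After 7 (parentNode): ol
After 8 (parentNode): td
After 9 (parentNode): table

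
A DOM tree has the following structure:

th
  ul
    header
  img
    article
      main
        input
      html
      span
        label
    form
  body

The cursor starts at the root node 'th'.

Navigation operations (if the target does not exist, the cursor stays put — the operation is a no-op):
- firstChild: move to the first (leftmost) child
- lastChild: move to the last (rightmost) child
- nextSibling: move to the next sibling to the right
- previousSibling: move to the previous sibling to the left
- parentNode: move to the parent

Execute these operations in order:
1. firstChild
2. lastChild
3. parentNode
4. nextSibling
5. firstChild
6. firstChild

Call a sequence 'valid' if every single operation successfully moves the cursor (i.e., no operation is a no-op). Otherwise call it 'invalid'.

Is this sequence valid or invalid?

After 1 (firstChild): ul
After 2 (lastChild): header
After 3 (parentNode): ul
After 4 (nextSibling): img
After 5 (firstChild): article
After 6 (firstChild): main

Answer: valid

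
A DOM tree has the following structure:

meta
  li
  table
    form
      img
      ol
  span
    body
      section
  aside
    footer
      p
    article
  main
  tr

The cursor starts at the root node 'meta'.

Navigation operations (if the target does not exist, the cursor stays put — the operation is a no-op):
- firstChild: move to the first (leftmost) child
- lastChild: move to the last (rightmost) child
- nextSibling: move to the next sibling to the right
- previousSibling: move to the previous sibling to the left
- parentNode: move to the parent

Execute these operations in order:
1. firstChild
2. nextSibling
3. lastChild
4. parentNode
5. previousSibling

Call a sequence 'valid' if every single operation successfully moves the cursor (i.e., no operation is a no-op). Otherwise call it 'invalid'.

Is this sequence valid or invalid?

Answer: valid

Derivation:
After 1 (firstChild): li
After 2 (nextSibling): table
After 3 (lastChild): form
After 4 (parentNode): table
After 5 (previousSibling): li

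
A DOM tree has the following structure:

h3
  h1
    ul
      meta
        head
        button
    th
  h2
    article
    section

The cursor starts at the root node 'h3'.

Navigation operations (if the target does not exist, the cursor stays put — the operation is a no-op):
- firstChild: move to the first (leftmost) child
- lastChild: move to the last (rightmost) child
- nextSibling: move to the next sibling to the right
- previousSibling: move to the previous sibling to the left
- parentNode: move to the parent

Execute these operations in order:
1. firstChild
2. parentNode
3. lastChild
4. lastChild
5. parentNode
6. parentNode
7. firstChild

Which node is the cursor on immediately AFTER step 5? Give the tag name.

Answer: h2

Derivation:
After 1 (firstChild): h1
After 2 (parentNode): h3
After 3 (lastChild): h2
After 4 (lastChild): section
After 5 (parentNode): h2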